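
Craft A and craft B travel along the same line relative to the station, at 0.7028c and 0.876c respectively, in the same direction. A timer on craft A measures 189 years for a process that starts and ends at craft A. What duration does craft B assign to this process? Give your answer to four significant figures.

211.7 years

The velocity of craft A relative to craft B is (0.7028 − 0.876)c / (1 − 0.7028×0.876) = −0.45063c; relative speed 0.45063c.
γ for this relative speed: γ = 1/√(1 − 0.203067) = 1.1202.
The clock on craft A records proper time, so craft B measures Δt = γΔτ = 1.1202 × 189 = 211.7 years.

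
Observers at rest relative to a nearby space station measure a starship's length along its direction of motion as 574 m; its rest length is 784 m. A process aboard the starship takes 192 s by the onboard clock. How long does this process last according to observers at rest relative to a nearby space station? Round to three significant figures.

262 s

From L = L₀/γ: γ = 784/574 = 1.36585.
The same γ dilates the second interval: 1.36585 × 192 s = 262 s.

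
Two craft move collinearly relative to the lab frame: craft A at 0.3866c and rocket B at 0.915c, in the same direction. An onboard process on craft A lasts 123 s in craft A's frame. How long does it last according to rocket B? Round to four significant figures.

Transform craft A's velocity into rocket B's frame: (0.3866 − 0.915)/(1 − 0.3866·0.915) = −0.5284/0.646261, so the relative speed is 0.81763c.
At |u| = 0.81763c, γ = (1 − 0.668519)^(−1/2) = 1.7369.
The clock on craft A records proper time, so rocket B measures Δt = γΔτ = 1.7369 × 123 = 213.6 s.

213.6 s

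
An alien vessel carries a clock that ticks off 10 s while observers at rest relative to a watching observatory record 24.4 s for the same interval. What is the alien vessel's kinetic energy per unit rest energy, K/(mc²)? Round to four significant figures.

1.440

γ = Δt/Δτ = 24.4/10 = 2.44.
K/(mc²) = γ − 1 = 2.44 − 1 = 1.440.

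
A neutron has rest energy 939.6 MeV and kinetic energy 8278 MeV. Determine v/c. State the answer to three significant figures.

γ = 1 + K/(mc²) = 1 + 8278/939.6 = 9.8101.
β = √(1 − 1/γ²) = √(1 − 0.0103909) = √0.9896091 = 0.995.

0.995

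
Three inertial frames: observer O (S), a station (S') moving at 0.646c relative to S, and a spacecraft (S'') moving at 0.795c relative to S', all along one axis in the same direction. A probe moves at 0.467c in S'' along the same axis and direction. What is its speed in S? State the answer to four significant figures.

0.9823c

Compose velocities in two stages. Stage 1 (into S'): u₁ = (0.467+0.795)/(1+0.467×0.795) = 0.92032.
Stage 2 (into S): u = (0.92032+0.646)/(1+0.92032×0.646) = 0.98231, so the speed is 0.9823c.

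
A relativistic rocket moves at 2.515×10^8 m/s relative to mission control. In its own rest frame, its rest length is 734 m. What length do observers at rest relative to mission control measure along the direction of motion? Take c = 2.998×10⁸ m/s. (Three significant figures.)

β = v/c = (2.515×10^8 m/s)/(2.998×10⁸ m/s) = 0.838893.
Lorentz factor: γ = (1 − 0.7037415)^(−1/2) = 1.8372.
Along the direction of motion the measured length is L₀/γ = 734/1.8372 = 400 m.

400 m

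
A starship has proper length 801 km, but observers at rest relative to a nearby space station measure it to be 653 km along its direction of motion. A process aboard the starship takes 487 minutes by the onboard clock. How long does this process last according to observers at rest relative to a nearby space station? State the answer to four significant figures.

Length contraction gives γ = L₀/L = 801/653 = 1.22665.
The same γ dilates the second interval: 1.22665 × 487 minutes = 597.4 minutes.

597.4 minutes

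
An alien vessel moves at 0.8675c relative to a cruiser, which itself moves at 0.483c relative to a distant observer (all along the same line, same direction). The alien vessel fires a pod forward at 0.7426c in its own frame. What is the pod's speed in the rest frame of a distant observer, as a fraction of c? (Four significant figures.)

0.9927c

Compose velocities in two stages. Stage 1 (into S'): u₁ = (0.7426+0.8675)/(1+0.7426×0.8675) = 0.97926.
Stage 2 (into S): u = (0.97926+0.483)/(1+0.97926×0.483) = 0.99272, so the speed is 0.9927c.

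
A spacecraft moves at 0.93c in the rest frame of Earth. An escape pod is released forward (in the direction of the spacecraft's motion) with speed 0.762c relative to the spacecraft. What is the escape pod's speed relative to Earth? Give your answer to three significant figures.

In units of c, u = (u' + v)/(1 + u'v) with u' = 0.762 and v = 0.93.
Numerator: 0.762 + 0.93 = 1.692. Denominator: 1 + (0.762)(0.93) = 1.70866.
u = 1.692/1.70866 = 0.99025, so the speed is 0.990c.

0.990c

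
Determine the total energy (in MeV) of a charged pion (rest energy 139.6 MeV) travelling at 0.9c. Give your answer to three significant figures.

320 MeV

γ = 1/√(1 − β²) = 1/√(1 − 0.81) = 1/√0.19 = 1/0.43589 = 2.2942.
Total energy: E = γmc² = 2.2942 × 139.6 MeV = 320 MeV.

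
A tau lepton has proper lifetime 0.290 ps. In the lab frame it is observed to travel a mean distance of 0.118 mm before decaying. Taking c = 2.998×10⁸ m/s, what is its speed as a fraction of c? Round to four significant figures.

Lab distance = (lab lifetime)·v = γτ·βc, so βγ = d/(cτ) = 1.180×10^-4/(2.998×10⁸ × 2.900×10^-13) = 1.3572.
With βγ = 1.3572: γ² = 1 + (βγ)² = 2.84199, and β = (βγ)/γ = 1.3572/1.68582 = 0.8051.

0.8051c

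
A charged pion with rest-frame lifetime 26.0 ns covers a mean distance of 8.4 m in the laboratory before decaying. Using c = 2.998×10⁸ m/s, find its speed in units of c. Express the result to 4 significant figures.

Lab distance = (lab lifetime)·v = γτ·βc, so βγ = d/(cτ) = 8.400/(2.998×10⁸ × 2.600×10^-8) = 1.0776.
With βγ = 1.0776: γ² = 1 + (βγ)² = 2.16122, and β = (βγ)/γ = 1.0776/1.47011 = 0.7330.

0.7330c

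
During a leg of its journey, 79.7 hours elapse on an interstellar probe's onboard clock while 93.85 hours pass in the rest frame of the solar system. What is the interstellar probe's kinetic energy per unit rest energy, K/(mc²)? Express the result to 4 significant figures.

0.1775

The time-dilation ratio gives γ = 93.85/79.7 = 1.17754.
Since K = (γ−1)mc², K/(mc²) = 1.17754 − 1 = 0.1775.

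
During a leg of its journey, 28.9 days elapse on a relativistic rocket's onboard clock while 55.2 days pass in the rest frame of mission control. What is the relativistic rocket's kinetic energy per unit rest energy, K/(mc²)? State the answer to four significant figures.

γ = Δt/Δτ = 55.2/28.9 = 1.91003.
Since K = (γ−1)mc², K/(mc²) = 1.91003 − 1 = 0.9100.

0.9100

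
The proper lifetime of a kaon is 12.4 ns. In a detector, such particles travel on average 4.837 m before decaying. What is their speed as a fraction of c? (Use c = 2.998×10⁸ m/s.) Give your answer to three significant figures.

0.793c

Let x = d/(cτ) = 4.837 m / (2.998×10⁸ m/s × 1.240×10^-8 s) = 1.3011. Since d = βγcτ, x = βγ = β/√(1−β²).
Solving: β² = x²/(1+x²) = 1.69286/2.69286 = 0.628648, so β = 0.793.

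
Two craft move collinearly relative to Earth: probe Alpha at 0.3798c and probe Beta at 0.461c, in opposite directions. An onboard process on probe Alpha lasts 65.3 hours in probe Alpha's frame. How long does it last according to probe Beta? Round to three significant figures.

93.5 hours

Transform probe Alpha's velocity into probe Beta's frame: (0.3798 + 0.461)/(1 + 0.3798·0.461) = 0.8408/1.1750878, so the relative speed is 0.71552c.
γ for this relative speed: γ = 1/√(1 − 0.511969) = 1.4315.
Probe Alpha's interval is proper; time dilation gives Δt_B = γΔτ = 1.4315 × 65.3 hours = 93.5 hours.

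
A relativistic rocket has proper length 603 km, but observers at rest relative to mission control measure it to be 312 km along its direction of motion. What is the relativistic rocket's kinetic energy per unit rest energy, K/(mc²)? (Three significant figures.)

0.933

Length contraction gives γ = L₀/L = 603/312 = 1.93269.
Since K = (γ−1)mc², K/(mc²) = 1.93269 − 1 = 0.933.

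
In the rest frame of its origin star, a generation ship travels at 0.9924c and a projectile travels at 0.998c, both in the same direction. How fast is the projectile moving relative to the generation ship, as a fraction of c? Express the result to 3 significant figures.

Transform to the generation ship's frame: u' = (u − v)/(1 − uv/c²).
u' = (0.998 − 0.9924)/(1 − 0.998×0.9924) = 0.0056/0.0095848 = 0.58426.
Speed in the generation ship's frame: 0.584c (in the same direction).

0.584c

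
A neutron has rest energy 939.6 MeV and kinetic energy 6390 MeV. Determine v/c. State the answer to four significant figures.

0.9917

K = (γ−1)mc², so γ = 1 + 6390/939.6 = 7.8008.
Then v/c = √(1 − γ⁻²) = √(1 − 0.0164332) = √0.9835668 = 0.9917.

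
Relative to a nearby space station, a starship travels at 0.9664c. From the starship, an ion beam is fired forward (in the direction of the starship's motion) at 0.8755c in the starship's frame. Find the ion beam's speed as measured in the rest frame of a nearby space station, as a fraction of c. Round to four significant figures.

In units of c, u = (u' + v)/(1 + u'v) with u' = 0.8755 and v = 0.9664.
Numerator: 0.8755 + 0.9664 = 1.8419. Denominator: 1 + (0.8755)(0.9664) = 1.8460832.
u = 1.8419/1.8460832 = 0.99773, so the speed is 0.9977c.

0.9977c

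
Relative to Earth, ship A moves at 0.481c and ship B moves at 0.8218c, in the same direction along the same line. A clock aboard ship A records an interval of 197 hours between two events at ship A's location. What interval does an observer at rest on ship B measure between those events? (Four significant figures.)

238.5 hours

The velocity of ship A relative to ship B is (0.481 − 0.8218)c / (1 − 0.481×0.8218) = −0.56357c; relative speed 0.56357c.
γ for this relative speed: γ = 1/√(1 − 0.317611) = 1.2106.
The clock on ship A records proper time, so ship B measures Δt = γΔτ = 1.2106 × 197 = 238.5 hours.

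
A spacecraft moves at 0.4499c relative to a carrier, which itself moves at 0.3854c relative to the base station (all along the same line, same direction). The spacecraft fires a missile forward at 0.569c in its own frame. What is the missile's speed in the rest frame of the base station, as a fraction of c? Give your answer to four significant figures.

Apply u = (u'+v)/(1+u'v) twice. Missile in the carrier frame: (0.569+0.4499)/(1+0.569·0.4499) = 1.0189/1.2559931 = 0.81123c.
That velocity, transformed to the rest frame of the base station: (0.81123+0.3854)/(1+0.81123·0.3854) = 1.19663/1.312648042 = 0.91162c.

0.9116c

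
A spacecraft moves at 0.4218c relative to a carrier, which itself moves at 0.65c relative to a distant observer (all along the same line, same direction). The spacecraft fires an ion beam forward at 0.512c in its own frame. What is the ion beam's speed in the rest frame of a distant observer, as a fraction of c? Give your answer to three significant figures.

0.946c

Apply u = (u'+v)/(1+u'v) twice. Ion beam in the carrier frame: (0.512+0.4218)/(1+0.512·0.4218) = 0.9338/1.2159616 = 0.76795c.
That velocity, transformed to the rest frame of a distant observer: (0.76795+0.65)/(1+0.76795·0.65) = 1.41795/1.4991675 = 0.94582c.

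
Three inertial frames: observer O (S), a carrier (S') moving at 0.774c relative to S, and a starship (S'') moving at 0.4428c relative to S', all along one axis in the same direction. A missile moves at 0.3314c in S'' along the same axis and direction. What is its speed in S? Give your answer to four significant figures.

Compose velocities in two stages. Stage 1 (into S'): u₁ = (0.3314+0.4428)/(1+0.3314×0.4428) = 0.67513.
Stage 2 (into S): u = (0.67513+0.774)/(1+0.67513×0.774) = 0.95178, so the speed is 0.9518c.

0.9518c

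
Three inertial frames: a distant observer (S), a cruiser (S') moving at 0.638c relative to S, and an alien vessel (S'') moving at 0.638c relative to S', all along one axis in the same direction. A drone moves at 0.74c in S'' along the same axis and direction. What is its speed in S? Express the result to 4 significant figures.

0.9855c

Apply u = (u'+v)/(1+u'v) twice. Drone in the cruiser frame: (0.74+0.638)/(1+0.74·0.638) = 1.378/1.47212 = 0.93606c.
That velocity, transformed to the rest frame of a distant observer: (0.93606+0.638)/(1+0.93606·0.638) = 1.57406/1.59720628 = 0.98551c.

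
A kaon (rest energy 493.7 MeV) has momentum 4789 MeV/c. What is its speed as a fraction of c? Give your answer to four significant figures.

0.9947c

pc/(mc²) = 4789/493.7 = 9.7002 = βγ = β/√(1−β²).
So β² = x²/(1 + x²) with x = 9.7002: x² = 94.0939, β² = 94.0939/95.0939 = 0.989484, β = 0.9947.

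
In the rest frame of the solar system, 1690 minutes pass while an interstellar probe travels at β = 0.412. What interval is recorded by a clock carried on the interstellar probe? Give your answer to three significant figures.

1540 minutes

Lorentz factor: γ = (1 − 0.169744)^(−1/2) = 1.0975.
The moving clock records proper time: Δτ = Δt/γ = 1690/1.0975 = 1540 minutes.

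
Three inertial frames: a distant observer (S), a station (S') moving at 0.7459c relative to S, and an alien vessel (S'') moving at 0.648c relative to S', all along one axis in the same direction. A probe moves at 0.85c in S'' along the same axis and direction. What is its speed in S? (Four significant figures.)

0.9950c

Apply u = (u'+v)/(1+u'v) twice. Probe in the station frame: (0.85+0.648)/(1+0.85·0.648) = 1.498/1.5508 = 0.96595c.
That velocity, transformed to the rest frame of a distant observer: (0.96595+0.7459)/(1+0.96595·0.7459) = 1.71185/1.720502105 = 0.99497c.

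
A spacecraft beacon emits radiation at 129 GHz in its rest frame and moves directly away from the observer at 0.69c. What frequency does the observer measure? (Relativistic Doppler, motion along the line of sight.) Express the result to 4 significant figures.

Relativistic Doppler (source moving away): f_obs = f_src · √((1−β)/(1+β)).
With β = 0.69: factor = √(0.31/1.69) = 0.42829.
f_obs = 129 × 0.42829 = 55.25 GHz.

55.25 GHz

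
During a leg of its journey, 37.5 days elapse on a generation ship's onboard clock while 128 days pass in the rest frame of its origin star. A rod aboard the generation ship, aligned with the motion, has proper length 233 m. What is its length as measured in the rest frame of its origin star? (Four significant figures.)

68.26 m

γ = Δt/Δτ = 128/37.5 = 3.41333.
The rod contracts by the same γ: 233 m / 3.41333 = 68.26 m.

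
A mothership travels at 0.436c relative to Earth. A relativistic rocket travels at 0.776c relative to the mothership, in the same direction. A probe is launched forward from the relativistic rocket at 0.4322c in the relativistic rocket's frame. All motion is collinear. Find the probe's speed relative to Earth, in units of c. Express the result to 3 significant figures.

First combine the probe and relativistic rocket (S''→S'): u₁ = (0.4322 + 0.776)/(1 + 0.4322×0.776) = 1.2082/1.3353872 = 0.90476.
Then combine with the mothership (S'→S): u = (0.90476 + 0.436)/(1 + 0.90476×0.436) = 1.34076/1.39447536 = 0.96148.

0.961c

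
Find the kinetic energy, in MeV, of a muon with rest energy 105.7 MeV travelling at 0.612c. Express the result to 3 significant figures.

28.0 MeV

β² = 0.374544, so γ = 1/√0.625456 = 1.26445.
Kinetic energy: K = (γ − 1)mc² = (1.26445 − 1) × 105.7 MeV = 0.26445 × 105.7 = 28.0 MeV.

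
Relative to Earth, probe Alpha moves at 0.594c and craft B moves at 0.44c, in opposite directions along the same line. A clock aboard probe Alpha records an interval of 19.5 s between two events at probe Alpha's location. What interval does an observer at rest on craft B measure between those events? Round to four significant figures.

34.05 s

Speed of probe Alpha in craft B's frame: u = (v_A + v_B)/(1 + v_A v_B/c²) = (0.594 + 0.44)/(1 + 0.594×0.44) = 1.034/1.26136 = 0.81975; |u| = 0.81975c.
γ for this relative speed: γ = 1/√(1 − 0.67199) = 1.746.
Probe Alpha's interval is proper; time dilation gives Δt_B = γΔτ = 1.746 × 19.5 s = 34.05 s.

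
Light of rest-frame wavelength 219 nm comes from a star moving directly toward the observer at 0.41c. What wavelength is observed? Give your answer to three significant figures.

142 nm

Relativistic Doppler for wavelength: λ_obs = λ_src · √((1−β)/(1+β)).
With β = 0.41: factor = √(0.59/1.41) = 0.64687.
λ_obs = 219 × 0.64687 = 142 nm.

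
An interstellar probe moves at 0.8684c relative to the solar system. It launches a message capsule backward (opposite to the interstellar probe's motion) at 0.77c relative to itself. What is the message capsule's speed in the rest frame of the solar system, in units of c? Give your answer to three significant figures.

Relativistic velocity addition: u = (u' + v)/(1 + u'v/c²), with u' = −0.77c and v = 0.8684c.
Numerator: −0.77 + 0.8684 = 0.0984. Denominator: 1 + (−0.77)(0.8684) = 0.331332.
u = 0.0984/0.331332 = 0.29698, so the speed is 0.297c.

0.297c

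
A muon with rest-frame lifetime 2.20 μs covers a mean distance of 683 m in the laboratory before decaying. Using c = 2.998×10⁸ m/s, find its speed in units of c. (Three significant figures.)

d = βγcτ ⇒ βγ = d/(cτ) = 683.0 m / (659.56 m) = 1.0355.
β = (βγ)/√(1+(βγ)²) = 1.0355/√2.07226 = 0.719.

0.719c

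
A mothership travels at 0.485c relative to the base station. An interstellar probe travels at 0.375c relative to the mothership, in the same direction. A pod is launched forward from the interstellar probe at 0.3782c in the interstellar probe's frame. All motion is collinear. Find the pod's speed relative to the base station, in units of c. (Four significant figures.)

0.8672c

Apply u = (u'+v)/(1+u'v) twice. Pod in the mothership frame: (0.3782+0.375)/(1+0.3782·0.375) = 0.7532/1.141825 = 0.65965c.
That velocity, transformed to the rest frame of the base station: (0.65965+0.485)/(1+0.65965·0.485) = 1.14465/1.31993025 = 0.8672c.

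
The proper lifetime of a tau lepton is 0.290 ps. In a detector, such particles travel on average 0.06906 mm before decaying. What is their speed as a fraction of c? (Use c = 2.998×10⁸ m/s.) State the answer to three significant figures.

Let x = d/(cτ) = 6.906×10^-5 m / (2.998×10⁸ m/s × 2.900×10^-13 s) = 0.79432. Since d = βγcτ, x = βγ = β/√(1−β²).
Solving: β² = x²/(1+x²) = 0.630944/1.630944 = 0.386858, so β = 0.622.

0.622c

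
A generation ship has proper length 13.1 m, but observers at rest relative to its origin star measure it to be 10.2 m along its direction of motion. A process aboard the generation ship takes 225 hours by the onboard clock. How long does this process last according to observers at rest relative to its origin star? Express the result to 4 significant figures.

289.0 hours

From L = L₀/γ: γ = 13.1/10.2 = 1.28431.
The same γ dilates the second interval: 1.28431 × 225 hours = 289.0 hours.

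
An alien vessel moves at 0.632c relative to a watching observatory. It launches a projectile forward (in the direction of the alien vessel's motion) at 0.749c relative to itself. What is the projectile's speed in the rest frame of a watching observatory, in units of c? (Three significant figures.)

In units of c, u = (u' + v)/(1 + u'v) with u' = 0.749 and v = 0.632.
Numerator: 0.749 + 0.632 = 1.381. Denominator: 1 + (0.749)(0.632) = 1.473368.
u = 1.381/1.473368 = 0.93731, so the speed is 0.937c.

0.937c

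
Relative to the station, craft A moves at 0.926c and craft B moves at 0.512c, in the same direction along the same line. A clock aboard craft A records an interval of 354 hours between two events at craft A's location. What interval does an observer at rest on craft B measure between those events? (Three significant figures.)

Speed of craft A in craft B's frame: u = (v_A − v_B)/(1 − v_A v_B/c²) = (0.926 − 0.512)/(1 − 0.926×0.512) = 0.414/0.525888 = 0.78724; |u| = 0.78724c.
At |u| = 0.78724c, γ = (1 − 0.619747)^(−1/2) = 1.6217.
Craft A's interval is proper; time dilation gives Δt_B = γΔτ = 1.6217 × 354 hours = 574 hours.

574 hours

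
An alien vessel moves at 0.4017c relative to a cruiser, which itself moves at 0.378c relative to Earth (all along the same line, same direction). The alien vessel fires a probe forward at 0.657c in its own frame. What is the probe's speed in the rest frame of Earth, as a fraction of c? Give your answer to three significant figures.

0.923c

Compose velocities in two stages. Stage 1 (into S'): u₁ = (0.657+0.4017)/(1+0.657×0.4017) = 0.83763.
Stage 2 (into S): u = (0.83763+0.378)/(1+0.83763×0.378) = 0.92329, so the speed is 0.923c.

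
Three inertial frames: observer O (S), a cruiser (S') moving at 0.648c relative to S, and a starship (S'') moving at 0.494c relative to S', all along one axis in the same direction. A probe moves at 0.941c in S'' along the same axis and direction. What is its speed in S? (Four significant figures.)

0.9956c

First combine the probe and starship (S''→S'): u₁ = (0.941 + 0.494)/(1 + 0.941×0.494) = 1.435/1.464854 = 0.97962.
Then combine with the cruiser (S'→S): u = (0.97962 + 0.648)/(1 + 0.97962×0.648) = 1.62762/1.63479376 = 0.99561.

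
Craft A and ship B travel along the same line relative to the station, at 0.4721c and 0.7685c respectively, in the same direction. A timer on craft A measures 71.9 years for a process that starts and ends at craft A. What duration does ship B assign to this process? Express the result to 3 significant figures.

Speed of craft A in ship B's frame: u = (v_A − v_B)/(1 − v_A v_B/c²) = (0.4721 − 0.7685)/(1 − 0.4721×0.7685) = −0.2964/0.63719115 = −0.46517; |u| = 0.46517c.
At |u| = 0.46517c, γ = (1 − 0.216383)^(−1/2) = 1.1297.
Craft A's interval is proper; time dilation gives Δt_B = γΔτ = 1.1297 × 71.9 years = 81.2 years.

81.2 years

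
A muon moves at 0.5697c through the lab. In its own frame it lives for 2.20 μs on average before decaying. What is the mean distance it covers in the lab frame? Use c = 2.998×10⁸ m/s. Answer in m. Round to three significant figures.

457 m

γ = 1/√(1 − β²) = 1/√(1 − 0.32455809) = 1/√0.67544191 = 1/0.821853 = 1.2168.
Lab-frame lifetime: Δt = γτ = 1.2168 × 2.20 μs = 2.677 μs.
Distance: d = vΔt = 0.5697 × 2.998×10⁸ m/s × 2.6770×10^-6 s = 457 m.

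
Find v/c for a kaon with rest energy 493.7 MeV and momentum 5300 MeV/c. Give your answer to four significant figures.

βγ = pc/(mc²) = 5300/493.7 = 10.735.
Since γ² = 1 + (βγ)² = 116.24, γ = √116.24 = 10.7815, and β = (βγ)/γ = 10.735/10.7815 = 0.9957.

0.9957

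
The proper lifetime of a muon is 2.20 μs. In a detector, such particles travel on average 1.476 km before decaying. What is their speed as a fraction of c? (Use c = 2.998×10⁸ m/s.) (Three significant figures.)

Let x = d/(cτ) = 1476 m / (2.998×10⁸ m/s × 2.200×10^-6 s) = 2.2379. Since d = βγcτ, x = βγ = β/√(1−β²).
Solving: β² = x²/(1+x²) = 5.0082/6.0082 = 0.833561, so β = 0.913.

0.913c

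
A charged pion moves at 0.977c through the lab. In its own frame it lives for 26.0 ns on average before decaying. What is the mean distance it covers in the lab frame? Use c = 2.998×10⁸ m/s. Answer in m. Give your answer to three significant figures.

35.7 m

Lorentz factor: γ = (1 − 0.954529)^(−1/2) = 4.6896.
Lab-frame lifetime: Δt = γτ = 4.6896 × 26.0 ns = 121.93 ns.
Distance: d = vΔt = 0.977 × 2.998×10⁸ m/s × 1.2193×10^-7 s = 35.7 m.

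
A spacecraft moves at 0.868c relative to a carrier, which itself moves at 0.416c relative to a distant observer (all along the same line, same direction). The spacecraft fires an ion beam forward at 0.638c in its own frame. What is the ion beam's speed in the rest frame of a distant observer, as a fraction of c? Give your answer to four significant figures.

Apply u = (u'+v)/(1+u'v) twice. Ion beam in the carrier frame: (0.638+0.868)/(1+0.638·0.868) = 1.506/1.553784 = 0.96925c.
That velocity, transformed to the rest frame of a distant observer: (0.96925+0.416)/(1+0.96925·0.416) = 1.38525/1.403208 = 0.9872c.

0.9872c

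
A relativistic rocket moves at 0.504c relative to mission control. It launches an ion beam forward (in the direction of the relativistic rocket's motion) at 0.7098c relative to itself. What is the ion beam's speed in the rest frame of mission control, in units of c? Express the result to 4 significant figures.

Relativistic velocity addition: u = (u' + v)/(1 + u'v/c²), with u' = 0.7098c and v = 0.504c.
Numerator: 0.7098 + 0.504 = 1.2138. Denominator: 1 + (0.7098)(0.504) = 1.3577392.
u = 1.2138/1.3577392 = 0.89399, so the speed is 0.8940c.

0.8940c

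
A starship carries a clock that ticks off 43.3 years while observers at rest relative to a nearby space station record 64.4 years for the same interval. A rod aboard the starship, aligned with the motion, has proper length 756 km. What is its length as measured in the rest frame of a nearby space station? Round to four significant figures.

From Δt = γΔτ: γ = 64.4/43.3 = 1.4873.
The rod contracts by the same γ: 756 km / 1.4873 = 508.3 km.

508.3 km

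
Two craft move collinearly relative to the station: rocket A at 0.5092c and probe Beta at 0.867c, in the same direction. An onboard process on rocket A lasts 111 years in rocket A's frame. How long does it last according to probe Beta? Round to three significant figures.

Transform rocket A's velocity into probe Beta's frame: (0.5092 − 0.867)/(1 − 0.5092·0.867) = −0.3578/0.5585236, so the relative speed is 0.64062c.
γ for this relative speed: γ = 1/√(1 − 0.410394) = 1.3023.
The clock on rocket A records proper time, so probe Beta measures Δt = γΔτ = 1.3023 × 111 = 145 years.

145 years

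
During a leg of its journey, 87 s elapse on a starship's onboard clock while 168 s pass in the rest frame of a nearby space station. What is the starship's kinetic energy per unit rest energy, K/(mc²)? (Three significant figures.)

From Δt = γΔτ: γ = 168/87 = 1.93103.
K/(mc²) = γ − 1 = 1.93103 − 1 = 0.931.

0.931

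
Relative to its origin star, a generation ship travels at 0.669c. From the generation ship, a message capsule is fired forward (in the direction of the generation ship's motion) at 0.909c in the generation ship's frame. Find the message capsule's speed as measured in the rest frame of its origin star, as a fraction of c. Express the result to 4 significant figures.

0.9813c

In units of c, u = (u' + v)/(1 + u'v) with u' = 0.909 and v = 0.669.
Numerator: 0.909 + 0.669 = 1.578. Denominator: 1 + (0.909)(0.669) = 1.608121.
u = 1.578/1.608121 = 0.98127, so the speed is 0.9813c.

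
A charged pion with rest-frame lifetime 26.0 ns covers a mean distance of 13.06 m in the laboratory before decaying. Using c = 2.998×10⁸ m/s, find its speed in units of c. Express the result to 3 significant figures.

Let x = d/(cτ) = 13.06 m / (2.998×10⁸ m/s × 2.600×10^-8 s) = 1.6755. Since d = βγcτ, x = βγ = β/√(1−β²).
Solving: β² = x²/(1+x²) = 2.8073/3.8073 = 0.737347, so β = 0.859.

0.859c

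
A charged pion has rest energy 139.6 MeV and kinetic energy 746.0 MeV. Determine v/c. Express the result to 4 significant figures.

K = (γ−1)mc², so γ = 1 + 746.0/139.6 = 6.3438.
Then v/c = √(1 − γ⁻²) = √(1 − 0.0248485) = √0.9751515 = 0.9875.

0.9875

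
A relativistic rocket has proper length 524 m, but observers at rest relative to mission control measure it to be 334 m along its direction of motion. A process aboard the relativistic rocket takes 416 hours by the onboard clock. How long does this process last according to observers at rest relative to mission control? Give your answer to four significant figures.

652.6 hours

Length contraction gives γ = L₀/L = 524/334 = 1.56886.
Δt = γΔτ = 1.56886 × 416 = 652.6 hours.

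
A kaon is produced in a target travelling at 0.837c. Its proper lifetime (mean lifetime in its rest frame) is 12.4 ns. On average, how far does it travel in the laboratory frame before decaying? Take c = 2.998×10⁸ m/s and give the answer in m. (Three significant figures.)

5.69 m

β² = 0.700569, so γ = 1/√0.299431 = 1.8275.
Lab-frame lifetime: Δt = γτ = 1.8275 × 12.4 ns = 22.661 ns.
Distance: d = vΔt = 0.837 × 2.998×10⁸ m/s × 2.2661×10^-8 s = 5.69 m.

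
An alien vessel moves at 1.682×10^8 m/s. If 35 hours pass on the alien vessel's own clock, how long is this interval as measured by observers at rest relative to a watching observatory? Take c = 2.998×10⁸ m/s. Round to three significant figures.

42.3 hours

β = v/c = (1.682×10^8 m/s)/(2.998×10⁸ m/s) = 0.561041.
Lorentz factor: γ = (1 − 0.314767)^(−1/2) = 1.208.
Time dilation: Δt = γ·Δτ = 1.208 × 35 = 42.3 hours.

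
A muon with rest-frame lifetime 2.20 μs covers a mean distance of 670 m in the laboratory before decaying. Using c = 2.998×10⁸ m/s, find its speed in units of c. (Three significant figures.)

0.713c

Let x = d/(cτ) = 670.0 m / (2.998×10⁸ m/s × 2.200×10^-6 s) = 1.0158. Since d = βγcτ, x = βγ = β/√(1−β²).
Solving: β² = x²/(1+x²) = 1.03185/2.03185 = 0.507838, so β = 0.713.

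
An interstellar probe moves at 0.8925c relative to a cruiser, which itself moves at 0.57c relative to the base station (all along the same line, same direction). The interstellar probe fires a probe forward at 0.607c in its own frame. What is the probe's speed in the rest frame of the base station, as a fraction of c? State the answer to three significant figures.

Apply u = (u'+v)/(1+u'v) twice. Probe in the cruiser frame: (0.607+0.8925)/(1+0.607·0.8925) = 1.4995/1.5417475 = 0.9726c.
That velocity, transformed to the rest frame of the base station: (0.9726+0.57)/(1+0.9726·0.57) = 1.5426/1.554382 = 0.99242c.

0.992c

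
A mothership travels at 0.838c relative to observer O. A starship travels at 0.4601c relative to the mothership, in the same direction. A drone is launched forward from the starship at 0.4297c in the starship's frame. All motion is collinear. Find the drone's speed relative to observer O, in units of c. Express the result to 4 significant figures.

0.9743c

Compose velocities in two stages. Stage 1 (into S'): u₁ = (0.4297+0.4601)/(1+0.4297×0.4601) = 0.74292.
Stage 2 (into S): u = (0.74292+0.838)/(1+0.74292×0.838) = 0.97433, so the speed is 0.9743c.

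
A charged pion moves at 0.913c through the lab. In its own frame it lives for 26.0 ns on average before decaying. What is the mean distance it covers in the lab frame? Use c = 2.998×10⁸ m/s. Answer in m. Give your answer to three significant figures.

γ = 1/√(1 − β²) = 1/√(1 − 0.833569) = 1/√0.166431 = 1/0.40796 = 2.4512.
Lab-frame lifetime: Δt = γτ = 2.4512 × 26.0 ns = 63.731 ns.
Distance: d = vΔt = 0.913 × 2.998×10⁸ m/s × 6.3731×10^-8 s = 17.4 m.

17.4 m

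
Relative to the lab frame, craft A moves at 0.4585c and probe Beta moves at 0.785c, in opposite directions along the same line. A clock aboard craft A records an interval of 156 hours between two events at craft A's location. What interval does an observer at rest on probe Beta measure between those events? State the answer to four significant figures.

The velocity of craft A relative to probe Beta is (0.4585 + 0.785)c / (1 + 0.4585×0.785) = 0.91439c; relative speed 0.91439c.
At |u| = 0.91439c, γ = (1 − 0.836109)^(−1/2) = 2.4701.
The clock on craft A records proper time, so probe Beta measures Δt = γΔτ = 2.4701 × 156 = 385.3 hours.

385.3 hours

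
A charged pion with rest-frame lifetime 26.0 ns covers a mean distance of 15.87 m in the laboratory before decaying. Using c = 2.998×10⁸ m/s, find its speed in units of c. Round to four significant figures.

0.8976c

d = βγcτ ⇒ βγ = d/(cτ) = 15.87 m / (7.7948 m) = 2.036.
β = (βγ)/√(1+(βγ)²) = 2.036/√5.1453 = 0.8976.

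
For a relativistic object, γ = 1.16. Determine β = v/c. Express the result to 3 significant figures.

0.507

β = √(1 − 1/γ²) = √(1 − 1/1.3456) = √0.256837 = 0.507.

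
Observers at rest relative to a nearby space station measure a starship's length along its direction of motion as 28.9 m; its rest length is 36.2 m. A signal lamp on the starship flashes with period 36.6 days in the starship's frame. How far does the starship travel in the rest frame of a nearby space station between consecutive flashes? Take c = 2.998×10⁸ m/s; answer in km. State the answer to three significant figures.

7.15×10^11 km

γ = L₀/L = 36.2/28.9 = 1.2526.
β = √(1 − 1/γ²) = 0.60221. Lab-frame period = γτ = 1.2526×36.6 days = 45.845 days. Distance = βc × γτ = 0.60221 × 2.998×10⁸ m/s × 3961008 s = 7.1513×10^14 m = 7.15×10^11 km.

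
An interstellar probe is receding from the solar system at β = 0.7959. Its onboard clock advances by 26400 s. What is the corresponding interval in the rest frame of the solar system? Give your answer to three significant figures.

With β = 0.7959, γ = 1/√(1 − 0.7959²) = 1/√0.36654319 = 1.6517.
The onboard clock measures proper time, so the interval in the rest frame of the solar system is dilated: Δt = γ·Δτ = 1.6517 × 26400 s = 43600 s.

43600 s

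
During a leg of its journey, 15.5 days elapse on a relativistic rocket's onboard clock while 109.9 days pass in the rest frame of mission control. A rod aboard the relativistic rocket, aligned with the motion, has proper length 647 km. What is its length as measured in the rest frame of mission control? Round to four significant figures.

γ = Δt/Δτ = 109.9/15.5 = 7.09032.
The rod contracts by the same γ: 647 km / 7.09032 = 91.25 km.

91.25 km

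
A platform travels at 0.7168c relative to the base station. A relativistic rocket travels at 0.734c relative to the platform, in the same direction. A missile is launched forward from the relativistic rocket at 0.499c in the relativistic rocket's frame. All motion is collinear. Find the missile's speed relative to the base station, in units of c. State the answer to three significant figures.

0.983c

Compose velocities in two stages. Stage 1 (into S'): u₁ = (0.499+0.734)/(1+0.499×0.734) = 0.90246.
Stage 2 (into S): u = (0.90246+0.7168)/(1+0.90246×0.7168) = 0.98323, so the speed is 0.983c.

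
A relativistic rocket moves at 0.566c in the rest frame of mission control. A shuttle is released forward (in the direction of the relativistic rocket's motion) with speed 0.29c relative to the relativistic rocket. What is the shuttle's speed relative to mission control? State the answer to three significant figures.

0.735c

In units of c, u = (u' + v)/(1 + u'v) with u' = 0.29 and v = 0.566.
Numerator: 0.29 + 0.566 = 0.856. Denominator: 1 + (0.29)(0.566) = 1.16414.
u = 0.856/1.16414 = 0.73531, so the speed is 0.735c.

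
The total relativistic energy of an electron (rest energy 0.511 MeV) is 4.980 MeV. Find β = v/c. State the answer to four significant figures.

γ = E/(mc²) = 4.980/0.511 = 9.7456.
β = √(1 − 1/γ²) = √(1 − 0.0105289) = √0.9894711 = 0.9947.

0.9947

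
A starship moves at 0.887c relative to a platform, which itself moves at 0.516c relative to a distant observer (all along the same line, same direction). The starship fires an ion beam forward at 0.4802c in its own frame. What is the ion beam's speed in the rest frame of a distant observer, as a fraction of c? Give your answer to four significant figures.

Apply u = (u'+v)/(1+u'v) twice. Ion beam in the platform frame: (0.4802+0.887)/(1+0.4802·0.887) = 1.3672/1.4259374 = 0.95881c.
That velocity, transformed to the rest frame of a distant observer: (0.95881+0.516)/(1+0.95881·0.516) = 1.47481/1.49474596 = 0.98666c.

0.9867c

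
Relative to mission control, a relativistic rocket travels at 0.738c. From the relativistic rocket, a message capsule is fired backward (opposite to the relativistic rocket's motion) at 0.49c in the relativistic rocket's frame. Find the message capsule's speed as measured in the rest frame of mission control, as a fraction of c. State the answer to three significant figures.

In units of c, u = (u' + v)/(1 + u'v) with u' = −0.49 and v = 0.738.
Numerator: −0.49 + 0.738 = 0.248. Denominator: 1 + (−0.49)(0.738) = 0.63838.
u = 0.248/0.63838 = 0.38848, so the speed is 0.388c.

0.388c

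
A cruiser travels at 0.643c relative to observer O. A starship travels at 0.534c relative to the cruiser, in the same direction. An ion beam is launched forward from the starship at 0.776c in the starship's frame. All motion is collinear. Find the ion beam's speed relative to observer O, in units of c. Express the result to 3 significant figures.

0.983c

Apply u = (u'+v)/(1+u'v) twice. Ion beam in the cruiser frame: (0.776+0.534)/(1+0.776·0.534) = 1.31/1.414384 = 0.9262c.
That velocity, transformed to the rest frame of observer O: (0.9262+0.643)/(1+0.9262·0.643) = 1.5692/1.5955466 = 0.98349c.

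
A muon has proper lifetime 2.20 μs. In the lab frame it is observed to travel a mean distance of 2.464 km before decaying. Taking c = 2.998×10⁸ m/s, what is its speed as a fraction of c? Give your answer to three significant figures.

Let x = d/(cτ) = 2464 m / (2.998×10⁸ m/s × 2.200×10^-6 s) = 3.7358. Since d = βγcτ, x = βγ = β/√(1−β²).
Solving: β² = x²/(1+x²) = 13.9562/14.9562 = 0.933138, so β = 0.966.

0.966c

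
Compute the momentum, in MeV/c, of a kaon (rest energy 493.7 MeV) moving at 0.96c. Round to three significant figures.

Lorentz factor: γ = (1 − 0.9216)^(−1/2) = 3.5714.
Momentum: p = γβ·mc = 3.5714 × 0.96 × 493.7 MeV/c = 1690 MeV/c.

1690 MeV/c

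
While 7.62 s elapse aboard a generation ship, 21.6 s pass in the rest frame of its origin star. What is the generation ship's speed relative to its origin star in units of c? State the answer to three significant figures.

γ = Δt/Δτ = 21.6/7.62 = 2.8346.
β = √(1 − 1/γ²) = √(1 − 0.124456) = √0.875544 = 0.936.

0.936c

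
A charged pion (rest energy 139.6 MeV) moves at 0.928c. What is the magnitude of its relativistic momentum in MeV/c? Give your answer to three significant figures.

γ = 1/√(1 − β²) = 1/√(1 − 0.861184) = 1/√0.138816 = 1/0.37258 = 2.684.
Momentum: p = γβ·mc = 2.684 × 0.928 × 139.6 MeV/c = 348 MeV/c.

348 MeV/c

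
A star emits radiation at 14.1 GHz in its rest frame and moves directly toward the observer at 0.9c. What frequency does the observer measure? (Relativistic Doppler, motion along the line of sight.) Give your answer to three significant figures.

61.5 GHz

Relativistic Doppler (source moving toward): f_obs = f_src · √((1+β)/(1−β)).
With β = 0.9: factor = √(1.9/0.1) = 4.3589.
f_obs = 14.1 × 4.3589 = 61.5 GHz.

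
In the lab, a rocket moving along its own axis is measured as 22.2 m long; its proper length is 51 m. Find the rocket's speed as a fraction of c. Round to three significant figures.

Length contraction gives γ = L₀/L = 51/22.2 = 2.2973.
β = √(1 − 1/γ²) = √0.810519 = 0.900.

0.900c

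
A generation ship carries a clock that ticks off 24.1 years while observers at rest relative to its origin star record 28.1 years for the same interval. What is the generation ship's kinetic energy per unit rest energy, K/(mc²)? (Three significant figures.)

From Δt = γΔτ: γ = 28.1/24.1 = 1.16598.
K/(mc²) = γ − 1 = 1.16598 − 1 = 0.166.

0.166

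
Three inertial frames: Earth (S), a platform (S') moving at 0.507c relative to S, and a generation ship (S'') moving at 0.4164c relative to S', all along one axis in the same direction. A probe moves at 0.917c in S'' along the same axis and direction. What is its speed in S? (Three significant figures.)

0.988c

Apply u = (u'+v)/(1+u'v) twice. Probe in the platform frame: (0.917+0.4164)/(1+0.917·0.4164) = 1.3334/1.3818388 = 0.96495c.
That velocity, transformed to the rest frame of Earth: (0.96495+0.507)/(1+0.96495·0.507) = 1.47195/1.48922965 = 0.9884c.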